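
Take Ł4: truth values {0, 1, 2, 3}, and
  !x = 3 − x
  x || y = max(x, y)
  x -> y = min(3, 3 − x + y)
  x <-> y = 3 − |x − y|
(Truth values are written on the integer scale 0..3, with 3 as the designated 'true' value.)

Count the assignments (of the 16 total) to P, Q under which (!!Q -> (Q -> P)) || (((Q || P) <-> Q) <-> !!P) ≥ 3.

P = 0, Q = 0 ↦ 3  ≥
P = 0, Q = 1 ↦ 3  ≥
P = 0, Q = 2 ↦ 2  <
P = 0, Q = 3 ↦ 0  <
P = 1, Q = 0 ↦ 3  ≥
P = 1, Q = 1 ↦ 3  ≥
P = 1, Q = 2 ↦ 3  ≥
P = 1, Q = 3 ↦ 1  <
P = 2, Q = 0 ↦ 3  ≥
P = 2, Q = 1 ↦ 3  ≥
P = 2, Q = 2 ↦ 3  ≥
P = 2, Q = 3 ↦ 2  <
P = 3, Q = 0 ↦ 3  ≥
P = 3, Q = 1 ↦ 3  ≥
P = 3, Q = 2 ↦ 3  ≥
P = 3, Q = 3 ↦ 3  ≥
So 12 of the 16 assignments meet the threshold.

12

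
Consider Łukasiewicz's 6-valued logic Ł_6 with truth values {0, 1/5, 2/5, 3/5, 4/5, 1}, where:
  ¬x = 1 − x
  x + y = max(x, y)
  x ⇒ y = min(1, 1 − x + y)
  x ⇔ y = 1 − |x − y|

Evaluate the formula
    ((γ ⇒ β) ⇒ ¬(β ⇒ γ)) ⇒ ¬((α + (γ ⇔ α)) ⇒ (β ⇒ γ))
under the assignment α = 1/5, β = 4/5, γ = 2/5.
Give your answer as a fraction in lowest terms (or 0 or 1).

γ ⇒ β = 2/5 ⇒ 4/5 = 1
β ⇒ γ = 4/5 ⇒ 2/5 = 3/5
¬(β ⇒ γ) = ¬3/5 = 2/5
(γ ⇒ β) ⇒ ¬(β ⇒ γ) = 1 ⇒ 2/5 = 2/5
γ ⇔ α = 2/5 ⇔ 1/5 = 4/5
α + (γ ⇔ α) = 1/5 + 4/5 = 4/5
β ⇒ γ = 4/5 ⇒ 2/5 = 3/5
(α + (γ ⇔ α)) ⇒ (β ⇒ γ) = 4/5 ⇒ 3/5 = 4/5
¬((α + (γ ⇔ α)) ⇒ (β ⇒ γ)) = ¬4/5 = 1/5
((γ ⇒ β) ⇒ ¬(β ⇒ γ)) ⇒ ¬((α + (γ ⇔ α)) ⇒ (β ⇒ γ)) = 2/5 ⇒ 1/5 = 4/5

4/5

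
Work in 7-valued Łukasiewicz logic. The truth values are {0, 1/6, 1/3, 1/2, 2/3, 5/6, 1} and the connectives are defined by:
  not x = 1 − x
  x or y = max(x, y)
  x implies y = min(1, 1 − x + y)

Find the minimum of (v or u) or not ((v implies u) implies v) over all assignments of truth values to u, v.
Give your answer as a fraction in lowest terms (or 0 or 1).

1/3

Take u = 0, v = 1/3:
v or u = 1/3 or 0 = 1/3
v implies u = 1/3 implies 0 = 2/3
(v implies u) implies v = 2/3 implies 1/3 = 2/3
not ((v implies u) implies v) = not 2/3 = 1/3
(v or u) or not ((v implies u) implies v) = 1/3 or 1/3 = 1/3
No assignment yields a value below 1/3, so this is the minimum.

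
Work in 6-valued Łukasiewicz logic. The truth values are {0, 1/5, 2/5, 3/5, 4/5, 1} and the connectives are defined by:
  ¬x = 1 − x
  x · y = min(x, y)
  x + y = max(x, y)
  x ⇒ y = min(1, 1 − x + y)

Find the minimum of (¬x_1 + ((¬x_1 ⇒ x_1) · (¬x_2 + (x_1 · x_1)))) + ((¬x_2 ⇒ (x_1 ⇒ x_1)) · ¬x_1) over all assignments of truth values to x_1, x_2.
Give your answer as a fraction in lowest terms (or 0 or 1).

Take x_1 = 2/5, x_2 = 2/5:
¬x_1 = ¬2/5 = 3/5
¬x_1 = ¬2/5 = 3/5
¬x_1 ⇒ x_1 = 3/5 ⇒ 2/5 = 4/5
¬x_2 = ¬2/5 = 3/5
x_1 · x_1 = 2/5 · 2/5 = 2/5
¬x_2 + (x_1 · x_1) = 3/5 + 2/5 = 3/5
(¬x_1 ⇒ x_1) · (¬x_2 + (x_1 · x_1)) = 4/5 · 3/5 = 3/5
¬x_1 + ((¬x_1 ⇒ x_1) · (¬x_2 + (x_1 · x_1))) = 3/5 + 3/5 = 3/5
¬x_2 = ¬2/5 = 3/5
x_1 ⇒ x_1 = 2/5 ⇒ 2/5 = 1
¬x_2 ⇒ (x_1 ⇒ x_1) = 3/5 ⇒ 1 = 1
¬x_1 = ¬2/5 = 3/5
(¬x_2 ⇒ (x_1 ⇒ x_1)) · ¬x_1 = 1 · 3/5 = 3/5
(¬x_1 + ((¬x_1 ⇒ x_1) · (¬x_2 + (x_1 · x_1)))) + ((¬x_2 ⇒ (x_1 ⇒ x_1)) · ¬x_1) = 3/5 + 3/5 = 3/5
No assignment yields a value below 3/5, so this is the minimum.

3/5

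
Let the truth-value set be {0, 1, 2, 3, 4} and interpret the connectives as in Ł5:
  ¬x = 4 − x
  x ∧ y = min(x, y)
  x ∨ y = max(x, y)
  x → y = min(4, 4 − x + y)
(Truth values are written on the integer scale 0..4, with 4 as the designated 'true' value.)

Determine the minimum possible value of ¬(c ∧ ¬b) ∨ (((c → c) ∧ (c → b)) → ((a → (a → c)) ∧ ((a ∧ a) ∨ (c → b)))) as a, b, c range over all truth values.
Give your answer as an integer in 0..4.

Take a = 4, b = 2, c = 2:
¬b = ¬2 = 2
c ∧ ¬b = 2 ∧ 2 = 2
¬(c ∧ ¬b) = ¬2 = 2
c → c = 2 → 2 = 4
c → b = 2 → 2 = 4
(c → c) ∧ (c → b) = 4 ∧ 4 = 4
a → c = 4 → 2 = 2
a → (a → c) = 4 → 2 = 2
a ∧ a = 4 ∧ 4 = 4
c → b = 2 → 2 = 4
(a ∧ a) ∨ (c → b) = 4 ∨ 4 = 4
(a → (a → c)) ∧ ((a ∧ a) ∨ (c → b)) = 2 ∧ 4 = 2
((c → c) ∧ (c → b)) → ((a → (a → c)) ∧ ((a ∧ a) ∨ (c → b))) = 4 → 2 = 2
¬(c ∧ ¬b) ∨ (((c → c) ∧ (c → b)) → ((a → (a → c)) ∧ ((a ∧ a) ∨ (c → b)))) = 2 ∨ 2 = 2
No assignment yields a value below 2, so this is the minimum.

2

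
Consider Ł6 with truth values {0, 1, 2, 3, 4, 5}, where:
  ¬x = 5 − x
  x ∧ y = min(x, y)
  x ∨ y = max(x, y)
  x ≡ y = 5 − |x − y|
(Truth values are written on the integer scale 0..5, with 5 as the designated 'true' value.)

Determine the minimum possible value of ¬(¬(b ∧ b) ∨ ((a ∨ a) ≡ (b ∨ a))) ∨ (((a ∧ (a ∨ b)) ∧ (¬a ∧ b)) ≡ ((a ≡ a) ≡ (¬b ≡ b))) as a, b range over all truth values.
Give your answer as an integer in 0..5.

1

Take a = 5, b = 2:
b ∧ b = 2 ∧ 2 = 2
¬(b ∧ b) = ¬2 = 3
a ∨ a = 5 ∨ 5 = 5
b ∨ a = 2 ∨ 5 = 5
(a ∨ a) ≡ (b ∨ a) = 5 ≡ 5 = 5
¬(b ∧ b) ∨ ((a ∨ a) ≡ (b ∨ a)) = 3 ∨ 5 = 5
¬(¬(b ∧ b) ∨ ((a ∨ a) ≡ (b ∨ a))) = ¬5 = 0
a ∨ b = 5 ∨ 2 = 5
a ∧ (a ∨ b) = 5 ∧ 5 = 5
¬a = ¬5 = 0
¬a ∧ b = 0 ∧ 2 = 0
(a ∧ (a ∨ b)) ∧ (¬a ∧ b) = 5 ∧ 0 = 0
a ≡ a = 5 ≡ 5 = 5
¬b = ¬2 = 3
¬b ≡ b = 3 ≡ 2 = 4
(a ≡ a) ≡ (¬b ≡ b) = 5 ≡ 4 = 4
((a ∧ (a ∨ b)) ∧ (¬a ∧ b)) ≡ ((a ≡ a) ≡ (¬b ≡ b)) = 0 ≡ 4 = 1
¬(¬(b ∧ b) ∨ ((a ∨ a) ≡ (b ∨ a))) ∨ (((a ∧ (a ∨ b)) ∧ (¬a ∧ b)) ≡ ((a ≡ a) ≡ (¬b ≡ b))) = 0 ∨ 1 = 1
No assignment yields a value below 1, so this is the minimum.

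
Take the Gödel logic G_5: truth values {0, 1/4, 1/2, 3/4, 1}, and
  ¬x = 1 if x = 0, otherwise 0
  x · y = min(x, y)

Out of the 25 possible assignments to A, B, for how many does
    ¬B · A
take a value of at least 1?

value 1: 1 assignment (counts)
value 3/4: 1 assignment
value 1/2: 1 assignment
value 1/4: 1 assignment
value 0: 21 assignments
So 1 of the 25 assignments meets the threshold.

1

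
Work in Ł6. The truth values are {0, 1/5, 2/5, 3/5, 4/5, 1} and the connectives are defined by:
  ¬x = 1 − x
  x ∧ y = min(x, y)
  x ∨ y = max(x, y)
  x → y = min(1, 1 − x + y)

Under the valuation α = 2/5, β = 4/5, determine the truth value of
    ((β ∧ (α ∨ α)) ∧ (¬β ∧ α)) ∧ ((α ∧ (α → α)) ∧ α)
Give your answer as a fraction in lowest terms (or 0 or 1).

1/5

α ∨ α = 2/5 ∨ 2/5 = 2/5
β ∧ (α ∨ α) = 4/5 ∧ 2/5 = 2/5
¬β = ¬4/5 = 1/5
¬β ∧ α = 1/5 ∧ 2/5 = 1/5
(β ∧ (α ∨ α)) ∧ (¬β ∧ α) = 2/5 ∧ 1/5 = 1/5
α → α = 2/5 → 2/5 = 1
α ∧ (α → α) = 2/5 ∧ 1 = 2/5
(α ∧ (α → α)) ∧ α = 2/5 ∧ 2/5 = 2/5
((β ∧ (α ∨ α)) ∧ (¬β ∧ α)) ∧ ((α ∧ (α → α)) ∧ α) = 1/5 ∧ 2/5 = 1/5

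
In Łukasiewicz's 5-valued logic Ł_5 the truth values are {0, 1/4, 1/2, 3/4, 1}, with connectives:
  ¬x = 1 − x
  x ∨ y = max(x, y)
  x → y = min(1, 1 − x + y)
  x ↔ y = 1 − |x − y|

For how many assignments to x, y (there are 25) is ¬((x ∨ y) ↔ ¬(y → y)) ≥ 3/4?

value 1: 9 assignments (counts)
value 3/4: 7 assignments (counts)
value 1/2: 5 assignments
value 1/4: 3 assignments
value 0: 1 assignment
So 16 of the 25 assignments meet the threshold.

16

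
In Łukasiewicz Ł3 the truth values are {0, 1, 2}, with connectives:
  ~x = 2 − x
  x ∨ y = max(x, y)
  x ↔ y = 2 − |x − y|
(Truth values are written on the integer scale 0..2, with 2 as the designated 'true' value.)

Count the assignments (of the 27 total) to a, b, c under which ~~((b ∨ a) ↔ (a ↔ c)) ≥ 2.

value 2: 11 assignments (counts)
value 1: 11 assignments
value 0: 5 assignments
So 11 of the 27 assignments meet the threshold.

11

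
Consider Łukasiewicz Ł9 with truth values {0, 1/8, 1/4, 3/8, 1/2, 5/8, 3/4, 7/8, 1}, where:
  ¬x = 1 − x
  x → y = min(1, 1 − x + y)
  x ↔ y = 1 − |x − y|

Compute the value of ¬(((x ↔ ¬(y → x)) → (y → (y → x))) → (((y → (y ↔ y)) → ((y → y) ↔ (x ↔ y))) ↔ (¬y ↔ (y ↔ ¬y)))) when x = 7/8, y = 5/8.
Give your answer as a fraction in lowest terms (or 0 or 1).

y → x = 5/8 → 7/8 = 1
¬(y → x) = ¬1 = 0
x ↔ ¬(y → x) = 7/8 ↔ 0 = 1/8
y → x = 5/8 → 7/8 = 1
y → (y → x) = 5/8 → 1 = 1
(x ↔ ¬(y → x)) → (y → (y → x)) = 1/8 → 1 = 1
y ↔ y = 5/8 ↔ 5/8 = 1
y → (y ↔ y) = 5/8 → 1 = 1
y → y = 5/8 → 5/8 = 1
x ↔ y = 7/8 ↔ 5/8 = 3/4
(y → y) ↔ (x ↔ y) = 1 ↔ 3/4 = 3/4
(y → (y ↔ y)) → ((y → y) ↔ (x ↔ y)) = 1 → 3/4 = 3/4
¬y = ¬5/8 = 3/8
¬y = ¬5/8 = 3/8
y ↔ ¬y = 5/8 ↔ 3/8 = 3/4
¬y ↔ (y ↔ ¬y) = 3/8 ↔ 3/4 = 5/8
((y → (y ↔ y)) → ((y → y) ↔ (x ↔ y))) ↔ (¬y ↔ (y ↔ ¬y)) = 3/4 ↔ 5/8 = 7/8
((x ↔ ¬(y → x)) → (y → (y → x))) → (((y → (y ↔ y)) → ((y → y) ↔ (x ↔ y))) ↔ (¬y ↔ (y ↔ ¬y))) = 1 → 7/8 = 7/8
¬(((x ↔ ¬(y → x)) → (y → (y → x))) → (((y → (y ↔ y)) → ((y → y) ↔ (x ↔ y))) ↔ (¬y ↔ (y ↔ ¬y)))) = ¬7/8 = 1/8

1/8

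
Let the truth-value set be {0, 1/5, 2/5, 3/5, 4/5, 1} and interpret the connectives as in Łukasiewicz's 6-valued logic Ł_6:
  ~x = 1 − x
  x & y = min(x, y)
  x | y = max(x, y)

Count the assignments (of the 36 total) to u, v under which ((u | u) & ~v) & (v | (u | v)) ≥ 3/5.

9

value 1: 1 assignment (counts)
value 4/5: 3 assignments (counts)
value 3/5: 5 assignments (counts)
value 2/5: 7 assignments
value 1/5: 9 assignments
value 0: 11 assignments
So 9 of the 36 assignments meet the threshold.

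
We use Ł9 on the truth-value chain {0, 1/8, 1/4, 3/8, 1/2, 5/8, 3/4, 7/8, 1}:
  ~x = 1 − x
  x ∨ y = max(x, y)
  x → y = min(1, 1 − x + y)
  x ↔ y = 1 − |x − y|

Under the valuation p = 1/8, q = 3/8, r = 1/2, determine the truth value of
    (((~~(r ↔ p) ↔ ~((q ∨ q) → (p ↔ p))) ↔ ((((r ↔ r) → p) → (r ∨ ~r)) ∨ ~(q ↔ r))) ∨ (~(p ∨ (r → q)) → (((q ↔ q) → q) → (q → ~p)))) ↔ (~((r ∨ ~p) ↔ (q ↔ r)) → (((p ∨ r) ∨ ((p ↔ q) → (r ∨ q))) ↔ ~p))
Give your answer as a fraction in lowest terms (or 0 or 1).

1

r ↔ p = 1/2 ↔ 1/8 = 5/8
~(r ↔ p) = ~5/8 = 3/8
~~(r ↔ p) = ~3/8 = 5/8
q ∨ q = 3/8 ∨ 3/8 = 3/8
p ↔ p = 1/8 ↔ 1/8 = 1
(q ∨ q) → (p ↔ p) = 3/8 → 1 = 1
~((q ∨ q) → (p ↔ p)) = ~1 = 0
~~(r ↔ p) ↔ ~((q ∨ q) → (p ↔ p)) = 5/8 ↔ 0 = 3/8
r ↔ r = 1/2 ↔ 1/2 = 1
(r ↔ r) → p = 1 → 1/8 = 1/8
~r = ~1/2 = 1/2
r ∨ ~r = 1/2 ∨ 1/2 = 1/2
((r ↔ r) → p) → (r ∨ ~r) = 1/8 → 1/2 = 1
q ↔ r = 3/8 ↔ 1/2 = 7/8
~(q ↔ r) = ~7/8 = 1/8
(((r ↔ r) → p) → (r ∨ ~r)) ∨ ~(q ↔ r) = 1 ∨ 1/8 = 1
(~~(r ↔ p) ↔ ~((q ∨ q) → (p ↔ p))) ↔ ((((r ↔ r) → p) → (r ∨ ~r)) ∨ ~(q ↔ r)) = 3/8 ↔ 1 = 3/8
r → q = 1/2 → 3/8 = 7/8
p ∨ (r → q) = 1/8 ∨ 7/8 = 7/8
~(p ∨ (r → q)) = ~7/8 = 1/8
q ↔ q = 3/8 ↔ 3/8 = 1
(q ↔ q) → q = 1 → 3/8 = 3/8
~p = ~1/8 = 7/8
q → ~p = 3/8 → 7/8 = 1
((q ↔ q) → q) → (q → ~p) = 3/8 → 1 = 1
~(p ∨ (r → q)) → (((q ↔ q) → q) → (q → ~p)) = 1/8 → 1 = 1
((~~(r ↔ p) ↔ ~((q ∨ q) → (p ↔ p))) ↔ ((((r ↔ r) → p) → (r ∨ ~r)) ∨ ~(q ↔ r))) ∨ (~(p ∨ (r → q)) → (((q ↔ q) → q) → (q → ~p))) = 3/8 ∨ 1 = 1
~p = ~1/8 = 7/8
r ∨ ~p = 1/2 ∨ 7/8 = 7/8
q ↔ r = 3/8 ↔ 1/2 = 7/8
(r ∨ ~p) ↔ (q ↔ r) = 7/8 ↔ 7/8 = 1
~((r ∨ ~p) ↔ (q ↔ r)) = ~1 = 0
p ∨ r = 1/8 ∨ 1/2 = 1/2
p ↔ q = 1/8 ↔ 3/8 = 3/4
r ∨ q = 1/2 ∨ 3/8 = 1/2
(p ↔ q) → (r ∨ q) = 3/4 → 1/2 = 3/4
(p ∨ r) ∨ ((p ↔ q) → (r ∨ q)) = 1/2 ∨ 3/4 = 3/4
~p = ~1/8 = 7/8
((p ∨ r) ∨ ((p ↔ q) → (r ∨ q))) ↔ ~p = 3/4 ↔ 7/8 = 7/8
~((r ∨ ~p) ↔ (q ↔ r)) → (((p ∨ r) ∨ ((p ↔ q) → (r ∨ q))) ↔ ~p) = 0 → 7/8 = 1
(((~~(r ↔ p) ↔ ~((q ∨ q) → (p ↔ p))) ↔ ((((r ↔ r) → p) → (r ∨ ~r)) ∨ ~(q ↔ r))) ∨ (~(p ∨ (r → q)) → (((q ↔ q) → q) → (q → ~p)))) ↔ (~((r ∨ ~p) ↔ (q ↔ r)) → (((p ∨ r) ∨ ((p ↔ q) → (r ∨ q))) ↔ ~p)) = 1 ↔ 1 = 1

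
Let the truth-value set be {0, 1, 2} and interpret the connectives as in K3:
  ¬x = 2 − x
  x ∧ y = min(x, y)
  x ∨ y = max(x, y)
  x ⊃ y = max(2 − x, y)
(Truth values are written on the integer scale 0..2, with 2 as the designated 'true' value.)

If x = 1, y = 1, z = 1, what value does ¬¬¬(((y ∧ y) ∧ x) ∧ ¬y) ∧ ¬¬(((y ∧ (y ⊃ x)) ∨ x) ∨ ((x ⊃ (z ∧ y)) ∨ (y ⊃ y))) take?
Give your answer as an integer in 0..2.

1

y ∧ y = 1 ∧ 1 = 1
(y ∧ y) ∧ x = 1 ∧ 1 = 1
¬y = ¬1 = 1
((y ∧ y) ∧ x) ∧ ¬y = 1 ∧ 1 = 1
¬(((y ∧ y) ∧ x) ∧ ¬y) = ¬1 = 1
¬¬(((y ∧ y) ∧ x) ∧ ¬y) = ¬1 = 1
¬¬¬(((y ∧ y) ∧ x) ∧ ¬y) = ¬1 = 1
y ⊃ x = 1 ⊃ 1 = 1
y ∧ (y ⊃ x) = 1 ∧ 1 = 1
(y ∧ (y ⊃ x)) ∨ x = 1 ∨ 1 = 1
z ∧ y = 1 ∧ 1 = 1
x ⊃ (z ∧ y) = 1 ⊃ 1 = 1
y ⊃ y = 1 ⊃ 1 = 1
(x ⊃ (z ∧ y)) ∨ (y ⊃ y) = 1 ∨ 1 = 1
((y ∧ (y ⊃ x)) ∨ x) ∨ ((x ⊃ (z ∧ y)) ∨ (y ⊃ y)) = 1 ∨ 1 = 1
¬(((y ∧ (y ⊃ x)) ∨ x) ∨ ((x ⊃ (z ∧ y)) ∨ (y ⊃ y))) = ¬1 = 1
¬¬(((y ∧ (y ⊃ x)) ∨ x) ∨ ((x ⊃ (z ∧ y)) ∨ (y ⊃ y))) = ¬1 = 1
¬¬¬(((y ∧ y) ∧ x) ∧ ¬y) ∧ ¬¬(((y ∧ (y ⊃ x)) ∨ x) ∨ ((x ⊃ (z ∧ y)) ∨ (y ⊃ y))) = 1 ∧ 1 = 1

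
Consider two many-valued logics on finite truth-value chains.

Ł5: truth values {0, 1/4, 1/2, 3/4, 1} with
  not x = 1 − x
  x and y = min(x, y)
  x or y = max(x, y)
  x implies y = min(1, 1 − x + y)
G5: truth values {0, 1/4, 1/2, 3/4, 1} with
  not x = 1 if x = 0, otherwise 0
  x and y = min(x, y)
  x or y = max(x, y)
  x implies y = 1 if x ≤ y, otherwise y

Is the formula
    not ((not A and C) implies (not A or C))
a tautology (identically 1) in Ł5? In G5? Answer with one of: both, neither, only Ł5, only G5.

In Ł5: at A = 0, C = 0 the value is 0 — not a tautology.
In G5: at A = 0, C = 0 the value is 0 — not a tautology.

neither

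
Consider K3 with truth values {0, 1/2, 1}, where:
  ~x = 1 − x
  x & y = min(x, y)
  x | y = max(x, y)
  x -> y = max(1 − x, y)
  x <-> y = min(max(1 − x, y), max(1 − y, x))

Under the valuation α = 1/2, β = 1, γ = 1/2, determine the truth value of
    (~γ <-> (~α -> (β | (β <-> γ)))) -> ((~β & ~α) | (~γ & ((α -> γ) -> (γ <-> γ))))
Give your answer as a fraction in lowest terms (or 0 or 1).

~γ = ~1/2 = 1/2
~α = ~1/2 = 1/2
β <-> γ = 1 <-> 1/2 = 1/2
β | (β <-> γ) = 1 | 1/2 = 1
~α -> (β | (β <-> γ)) = 1/2 -> 1 = 1
~γ <-> (~α -> (β | (β <-> γ))) = 1/2 <-> 1 = 1/2
~β = ~1 = 0
~α = ~1/2 = 1/2
~β & ~α = 0 & 1/2 = 0
~γ = ~1/2 = 1/2
α -> γ = 1/2 -> 1/2 = 1/2
γ <-> γ = 1/2 <-> 1/2 = 1/2
(α -> γ) -> (γ <-> γ) = 1/2 -> 1/2 = 1/2
~γ & ((α -> γ) -> (γ <-> γ)) = 1/2 & 1/2 = 1/2
(~β & ~α) | (~γ & ((α -> γ) -> (γ <-> γ))) = 0 | 1/2 = 1/2
(~γ <-> (~α -> (β | (β <-> γ)))) -> ((~β & ~α) | (~γ & ((α -> γ) -> (γ <-> γ)))) = 1/2 -> 1/2 = 1/2

1/2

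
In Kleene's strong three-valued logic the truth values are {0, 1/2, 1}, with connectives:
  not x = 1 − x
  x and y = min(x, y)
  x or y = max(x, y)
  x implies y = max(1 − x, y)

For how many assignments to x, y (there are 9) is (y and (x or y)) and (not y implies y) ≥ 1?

x = 0, y = 0 ↦ 0  <
x = 0, y = 1/2 ↦ 1/2  <
x = 0, y = 1 ↦ 1  ≥
x = 1/2, y = 0 ↦ 0  <
x = 1/2, y = 1/2 ↦ 1/2  <
x = 1/2, y = 1 ↦ 1  ≥
x = 1, y = 0 ↦ 0  <
x = 1, y = 1/2 ↦ 1/2  <
x = 1, y = 1 ↦ 1  ≥
So 3 of the 9 assignments meet the threshold.

3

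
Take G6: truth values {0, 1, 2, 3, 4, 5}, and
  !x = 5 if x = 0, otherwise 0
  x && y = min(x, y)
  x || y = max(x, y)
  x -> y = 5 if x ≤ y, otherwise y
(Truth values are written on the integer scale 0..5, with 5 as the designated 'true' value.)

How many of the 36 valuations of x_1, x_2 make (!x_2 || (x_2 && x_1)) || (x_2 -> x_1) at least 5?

21

value 5: 21 assignments (counts)
value 4: 1 assignment
value 3: 2 assignments
value 2: 3 assignments
value 1: 4 assignments
value 0: 5 assignments
So 21 of the 36 assignments meet the threshold.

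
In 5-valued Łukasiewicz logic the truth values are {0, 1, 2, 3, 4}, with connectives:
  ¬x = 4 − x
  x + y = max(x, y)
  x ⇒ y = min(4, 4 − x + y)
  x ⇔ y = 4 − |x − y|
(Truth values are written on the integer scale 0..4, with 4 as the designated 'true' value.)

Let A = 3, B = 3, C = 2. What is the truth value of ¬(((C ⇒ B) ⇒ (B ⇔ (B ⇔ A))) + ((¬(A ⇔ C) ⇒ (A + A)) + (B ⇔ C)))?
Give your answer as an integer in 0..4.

C ⇒ B = 2 ⇒ 3 = 4
B ⇔ A = 3 ⇔ 3 = 4
B ⇔ (B ⇔ A) = 3 ⇔ 4 = 3
(C ⇒ B) ⇒ (B ⇔ (B ⇔ A)) = 4 ⇒ 3 = 3
A ⇔ C = 3 ⇔ 2 = 3
¬(A ⇔ C) = ¬3 = 1
A + A = 3 + 3 = 3
¬(A ⇔ C) ⇒ (A + A) = 1 ⇒ 3 = 4
B ⇔ C = 3 ⇔ 2 = 3
(¬(A ⇔ C) ⇒ (A + A)) + (B ⇔ C) = 4 + 3 = 4
((C ⇒ B) ⇒ (B ⇔ (B ⇔ A))) + ((¬(A ⇔ C) ⇒ (A + A)) + (B ⇔ C)) = 3 + 4 = 4
¬(((C ⇒ B) ⇒ (B ⇔ (B ⇔ A))) + ((¬(A ⇔ C) ⇒ (A + A)) + (B ⇔ C))) = ¬4 = 0

0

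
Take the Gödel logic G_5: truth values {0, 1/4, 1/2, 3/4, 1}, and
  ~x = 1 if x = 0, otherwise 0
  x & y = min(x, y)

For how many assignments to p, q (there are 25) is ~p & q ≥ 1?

value 1: 1 assignment (counts)
value 3/4: 1 assignment
value 1/2: 1 assignment
value 1/4: 1 assignment
value 0: 21 assignments
So 1 of the 25 assignments meets the threshold.

1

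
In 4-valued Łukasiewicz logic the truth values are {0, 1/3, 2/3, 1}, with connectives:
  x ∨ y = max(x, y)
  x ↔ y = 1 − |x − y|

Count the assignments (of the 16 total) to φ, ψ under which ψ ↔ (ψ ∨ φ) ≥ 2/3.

φ = 0, ψ = 0 ↦ 1  ≥
φ = 0, ψ = 1/3 ↦ 1  ≥
φ = 0, ψ = 2/3 ↦ 1  ≥
φ = 0, ψ = 1 ↦ 1  ≥
φ = 1/3, ψ = 0 ↦ 2/3  ≥
φ = 1/3, ψ = 1/3 ↦ 1  ≥
φ = 1/3, ψ = 2/3 ↦ 1  ≥
φ = 1/3, ψ = 1 ↦ 1  ≥
φ = 2/3, ψ = 0 ↦ 1/3  <
φ = 2/3, ψ = 1/3 ↦ 2/3  ≥
φ = 2/3, ψ = 2/3 ↦ 1  ≥
φ = 2/3, ψ = 1 ↦ 1  ≥
φ = 1, ψ = 0 ↦ 0  <
φ = 1, ψ = 1/3 ↦ 1/3  <
φ = 1, ψ = 2/3 ↦ 2/3  ≥
φ = 1, ψ = 1 ↦ 1  ≥
So 13 of the 16 assignments meet the threshold.

13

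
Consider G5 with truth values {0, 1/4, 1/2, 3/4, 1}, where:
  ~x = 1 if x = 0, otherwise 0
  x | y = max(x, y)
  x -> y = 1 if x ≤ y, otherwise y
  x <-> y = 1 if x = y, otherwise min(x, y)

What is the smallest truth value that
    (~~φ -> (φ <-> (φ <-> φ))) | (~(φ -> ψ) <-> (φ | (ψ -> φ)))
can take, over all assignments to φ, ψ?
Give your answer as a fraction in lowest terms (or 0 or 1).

Take φ = 1/4, ψ = 1/4:
~φ = ~1/4 = 0
~~φ = ~0 = 1
φ <-> φ = 1/4 <-> 1/4 = 1
φ <-> (φ <-> φ) = 1/4 <-> 1 = 1/4
~~φ -> (φ <-> (φ <-> φ)) = 1 -> 1/4 = 1/4
φ -> ψ = 1/4 -> 1/4 = 1
~(φ -> ψ) = ~1 = 0
ψ -> φ = 1/4 -> 1/4 = 1
φ | (ψ -> φ) = 1/4 | 1 = 1
~(φ -> ψ) <-> (φ | (ψ -> φ)) = 0 <-> 1 = 0
(~~φ -> (φ <-> (φ <-> φ))) | (~(φ -> ψ) <-> (φ | (ψ -> φ))) = 1/4 | 0 = 1/4
No assignment yields a value below 1/4, so this is the minimum.

1/4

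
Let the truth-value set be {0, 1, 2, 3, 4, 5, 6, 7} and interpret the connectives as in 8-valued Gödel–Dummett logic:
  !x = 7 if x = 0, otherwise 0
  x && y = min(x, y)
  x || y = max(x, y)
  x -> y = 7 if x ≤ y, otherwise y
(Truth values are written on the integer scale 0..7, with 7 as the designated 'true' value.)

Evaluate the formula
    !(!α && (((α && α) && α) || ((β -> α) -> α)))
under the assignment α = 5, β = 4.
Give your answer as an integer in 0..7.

!α = !5 = 0
α && α = 5 && 5 = 5
(α && α) && α = 5 && 5 = 5
β -> α = 4 -> 5 = 7
(β -> α) -> α = 7 -> 5 = 5
((α && α) && α) || ((β -> α) -> α) = 5 || 5 = 5
!α && (((α && α) && α) || ((β -> α) -> α)) = 0 && 5 = 0
!(!α && (((α && α) && α) || ((β -> α) -> α))) = !0 = 7

7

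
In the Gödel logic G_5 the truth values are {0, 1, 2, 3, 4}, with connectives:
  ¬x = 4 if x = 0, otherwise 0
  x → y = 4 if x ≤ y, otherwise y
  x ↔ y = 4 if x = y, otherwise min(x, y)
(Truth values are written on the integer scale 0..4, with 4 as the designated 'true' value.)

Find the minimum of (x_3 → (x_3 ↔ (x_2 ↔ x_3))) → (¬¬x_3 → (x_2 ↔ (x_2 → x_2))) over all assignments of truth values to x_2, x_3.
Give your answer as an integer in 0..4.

Take x_2 = 1, x_3 = 1:
x_2 ↔ x_3 = 1 ↔ 1 = 4
x_3 ↔ (x_2 ↔ x_3) = 1 ↔ 4 = 1
x_3 → (x_3 ↔ (x_2 ↔ x_3)) = 1 → 1 = 4
¬x_3 = ¬1 = 0
¬¬x_3 = ¬0 = 4
x_2 → x_2 = 1 → 1 = 4
x_2 ↔ (x_2 → x_2) = 1 ↔ 4 = 1
¬¬x_3 → (x_2 ↔ (x_2 → x_2)) = 4 → 1 = 1
(x_3 → (x_3 ↔ (x_2 ↔ x_3))) → (¬¬x_3 → (x_2 ↔ (x_2 → x_2))) = 4 → 1 = 1
No assignment yields a value below 1, so this is the minimum.

1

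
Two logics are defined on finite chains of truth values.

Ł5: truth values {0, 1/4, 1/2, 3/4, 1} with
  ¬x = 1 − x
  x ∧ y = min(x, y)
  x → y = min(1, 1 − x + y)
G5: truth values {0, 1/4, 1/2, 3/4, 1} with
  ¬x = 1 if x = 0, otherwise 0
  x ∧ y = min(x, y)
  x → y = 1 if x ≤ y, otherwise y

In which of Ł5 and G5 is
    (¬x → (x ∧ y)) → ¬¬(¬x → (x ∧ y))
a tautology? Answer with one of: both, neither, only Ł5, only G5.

In Ł5: every assignment gives 1 — tautology.
In G5: every assignment gives 1 — tautology.

both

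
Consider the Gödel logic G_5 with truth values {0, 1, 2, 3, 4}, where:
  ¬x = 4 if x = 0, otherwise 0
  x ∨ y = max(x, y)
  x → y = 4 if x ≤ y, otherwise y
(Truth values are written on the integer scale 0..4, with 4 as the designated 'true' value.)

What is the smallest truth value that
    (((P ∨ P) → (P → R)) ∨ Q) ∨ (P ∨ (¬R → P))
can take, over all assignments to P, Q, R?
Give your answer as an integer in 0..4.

1

Take P = 1, Q = 0, R = 0:
P ∨ P = 1 ∨ 1 = 1
P → R = 1 → 0 = 0
(P ∨ P) → (P → R) = 1 → 0 = 0
((P ∨ P) → (P → R)) ∨ Q = 0 ∨ 0 = 0
¬R = ¬0 = 4
¬R → P = 4 → 1 = 1
P ∨ (¬R → P) = 1 ∨ 1 = 1
(((P ∨ P) → (P → R)) ∨ Q) ∨ (P ∨ (¬R → P)) = 0 ∨ 1 = 1
No assignment yields a value below 1, so this is the minimum.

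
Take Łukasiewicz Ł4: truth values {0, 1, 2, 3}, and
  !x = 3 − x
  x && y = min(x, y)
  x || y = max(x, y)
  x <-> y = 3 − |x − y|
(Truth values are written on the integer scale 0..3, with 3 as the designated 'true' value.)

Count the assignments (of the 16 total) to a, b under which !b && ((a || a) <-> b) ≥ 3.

1

a = 0, b = 0 ↦ 3  ≥
a = 0, b = 1 ↦ 2  <
a = 0, b = 2 ↦ 1  <
a = 0, b = 3 ↦ 0  <
a = 1, b = 0 ↦ 2  <
a = 1, b = 1 ↦ 2  <
a = 1, b = 2 ↦ 1  <
a = 1, b = 3 ↦ 0  <
a = 2, b = 0 ↦ 1  <
a = 2, b = 1 ↦ 2  <
a = 2, b = 2 ↦ 1  <
a = 2, b = 3 ↦ 0  <
a = 3, b = 0 ↦ 0  <
a = 3, b = 1 ↦ 1  <
a = 3, b = 2 ↦ 1  <
a = 3, b = 3 ↦ 0  <
So 1 of the 16 assignments meets the threshold.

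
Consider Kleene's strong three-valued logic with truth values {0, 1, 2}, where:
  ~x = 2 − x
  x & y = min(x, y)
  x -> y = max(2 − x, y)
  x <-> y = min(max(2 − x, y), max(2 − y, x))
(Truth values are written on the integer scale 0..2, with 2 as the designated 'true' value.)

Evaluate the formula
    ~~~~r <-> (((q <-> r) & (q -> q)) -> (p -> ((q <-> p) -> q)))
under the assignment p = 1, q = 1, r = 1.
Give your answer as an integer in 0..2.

~r = ~1 = 1
~~r = ~1 = 1
~~~r = ~1 = 1
~~~~r = ~1 = 1
q <-> r = 1 <-> 1 = 1
q -> q = 1 -> 1 = 1
(q <-> r) & (q -> q) = 1 & 1 = 1
q <-> p = 1 <-> 1 = 1
(q <-> p) -> q = 1 -> 1 = 1
p -> ((q <-> p) -> q) = 1 -> 1 = 1
((q <-> r) & (q -> q)) -> (p -> ((q <-> p) -> q)) = 1 -> 1 = 1
~~~~r <-> (((q <-> r) & (q -> q)) -> (p -> ((q <-> p) -> q))) = 1 <-> 1 = 1

1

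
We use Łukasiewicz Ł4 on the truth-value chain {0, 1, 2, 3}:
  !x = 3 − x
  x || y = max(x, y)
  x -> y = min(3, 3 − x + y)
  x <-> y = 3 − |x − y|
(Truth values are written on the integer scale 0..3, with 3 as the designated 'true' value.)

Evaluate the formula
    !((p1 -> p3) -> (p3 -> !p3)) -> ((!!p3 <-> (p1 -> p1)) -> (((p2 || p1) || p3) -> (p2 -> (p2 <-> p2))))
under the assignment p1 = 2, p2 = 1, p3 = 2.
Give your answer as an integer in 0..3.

p1 -> p3 = 2 -> 2 = 3
!p3 = !2 = 1
p3 -> !p3 = 2 -> 1 = 2
(p1 -> p3) -> (p3 -> !p3) = 3 -> 2 = 2
!((p1 -> p3) -> (p3 -> !p3)) = !2 = 1
!p3 = !2 = 1
!!p3 = !1 = 2
p1 -> p1 = 2 -> 2 = 3
!!p3 <-> (p1 -> p1) = 2 <-> 3 = 2
p2 || p1 = 1 || 2 = 2
(p2 || p1) || p3 = 2 || 2 = 2
p2 <-> p2 = 1 <-> 1 = 3
p2 -> (p2 <-> p2) = 1 -> 3 = 3
((p2 || p1) || p3) -> (p2 -> (p2 <-> p2)) = 2 -> 3 = 3
(!!p3 <-> (p1 -> p1)) -> (((p2 || p1) || p3) -> (p2 -> (p2 <-> p2))) = 2 -> 3 = 3
!((p1 -> p3) -> (p3 -> !p3)) -> ((!!p3 <-> (p1 -> p1)) -> (((p2 || p1) || p3) -> (p2 -> (p2 <-> p2)))) = 1 -> 3 = 3

3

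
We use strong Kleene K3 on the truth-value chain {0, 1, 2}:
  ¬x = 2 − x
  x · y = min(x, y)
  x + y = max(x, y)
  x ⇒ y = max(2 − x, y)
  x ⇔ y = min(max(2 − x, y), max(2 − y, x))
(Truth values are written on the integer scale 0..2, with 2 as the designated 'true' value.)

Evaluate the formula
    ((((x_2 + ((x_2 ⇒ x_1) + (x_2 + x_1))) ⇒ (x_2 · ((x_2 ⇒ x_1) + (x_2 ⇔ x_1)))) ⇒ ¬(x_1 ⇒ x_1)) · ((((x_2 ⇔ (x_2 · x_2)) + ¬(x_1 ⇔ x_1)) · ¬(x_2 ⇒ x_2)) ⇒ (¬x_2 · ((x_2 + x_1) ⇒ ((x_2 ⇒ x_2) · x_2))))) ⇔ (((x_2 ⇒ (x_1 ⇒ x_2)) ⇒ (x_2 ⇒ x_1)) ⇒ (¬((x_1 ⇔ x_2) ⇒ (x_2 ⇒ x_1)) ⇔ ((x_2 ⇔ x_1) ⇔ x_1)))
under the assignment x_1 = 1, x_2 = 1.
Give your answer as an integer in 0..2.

x_2 ⇒ x_1 = 1 ⇒ 1 = 1
x_2 + x_1 = 1 + 1 = 1
(x_2 ⇒ x_1) + (x_2 + x_1) = 1 + 1 = 1
x_2 + ((x_2 ⇒ x_1) + (x_2 + x_1)) = 1 + 1 = 1
x_2 ⇒ x_1 = 1 ⇒ 1 = 1
x_2 ⇔ x_1 = 1 ⇔ 1 = 1
(x_2 ⇒ x_1) + (x_2 ⇔ x_1) = 1 + 1 = 1
x_2 · ((x_2 ⇒ x_1) + (x_2 ⇔ x_1)) = 1 · 1 = 1
(x_2 + ((x_2 ⇒ x_1) + (x_2 + x_1))) ⇒ (x_2 · ((x_2 ⇒ x_1) + (x_2 ⇔ x_1))) = 1 ⇒ 1 = 1
x_1 ⇒ x_1 = 1 ⇒ 1 = 1
¬(x_1 ⇒ x_1) = ¬1 = 1
((x_2 + ((x_2 ⇒ x_1) + (x_2 + x_1))) ⇒ (x_2 · ((x_2 ⇒ x_1) + (x_2 ⇔ x_1)))) ⇒ ¬(x_1 ⇒ x_1) = 1 ⇒ 1 = 1
x_2 · x_2 = 1 · 1 = 1
x_2 ⇔ (x_2 · x_2) = 1 ⇔ 1 = 1
x_1 ⇔ x_1 = 1 ⇔ 1 = 1
¬(x_1 ⇔ x_1) = ¬1 = 1
(x_2 ⇔ (x_2 · x_2)) + ¬(x_1 ⇔ x_1) = 1 + 1 = 1
x_2 ⇒ x_2 = 1 ⇒ 1 = 1
¬(x_2 ⇒ x_2) = ¬1 = 1
((x_2 ⇔ (x_2 · x_2)) + ¬(x_1 ⇔ x_1)) · ¬(x_2 ⇒ x_2) = 1 · 1 = 1
¬x_2 = ¬1 = 1
x_2 + x_1 = 1 + 1 = 1
x_2 ⇒ x_2 = 1 ⇒ 1 = 1
(x_2 ⇒ x_2) · x_2 = 1 · 1 = 1
(x_2 + x_1) ⇒ ((x_2 ⇒ x_2) · x_2) = 1 ⇒ 1 = 1
¬x_2 · ((x_2 + x_1) ⇒ ((x_2 ⇒ x_2) · x_2)) = 1 · 1 = 1
(((x_2 ⇔ (x_2 · x_2)) + ¬(x_1 ⇔ x_1)) · ¬(x_2 ⇒ x_2)) ⇒ (¬x_2 · ((x_2 + x_1) ⇒ ((x_2 ⇒ x_2) · x_2))) = 1 ⇒ 1 = 1
(((x_2 + ((x_2 ⇒ x_1) + (x_2 + x_1))) ⇒ (x_2 · ((x_2 ⇒ x_1) + (x_2 ⇔ x_1)))) ⇒ ¬(x_1 ⇒ x_1)) · ((((x_2 ⇔ (x_2 · x_2)) + ¬(x_1 ⇔ x_1)) · ¬(x_2 ⇒ x_2)) ⇒ (¬x_2 · ((x_2 + x_1) ⇒ ((x_2 ⇒ x_2) · x_2)))) = 1 · 1 = 1
x_1 ⇒ x_2 = 1 ⇒ 1 = 1
x_2 ⇒ (x_1 ⇒ x_2) = 1 ⇒ 1 = 1
x_2 ⇒ x_1 = 1 ⇒ 1 = 1
(x_2 ⇒ (x_1 ⇒ x_2)) ⇒ (x_2 ⇒ x_1) = 1 ⇒ 1 = 1
x_1 ⇔ x_2 = 1 ⇔ 1 = 1
x_2 ⇒ x_1 = 1 ⇒ 1 = 1
(x_1 ⇔ x_2) ⇒ (x_2 ⇒ x_1) = 1 ⇒ 1 = 1
¬((x_1 ⇔ x_2) ⇒ (x_2 ⇒ x_1)) = ¬1 = 1
x_2 ⇔ x_1 = 1 ⇔ 1 = 1
(x_2 ⇔ x_1) ⇔ x_1 = 1 ⇔ 1 = 1
¬((x_1 ⇔ x_2) ⇒ (x_2 ⇒ x_1)) ⇔ ((x_2 ⇔ x_1) ⇔ x_1) = 1 ⇔ 1 = 1
((x_2 ⇒ (x_1 ⇒ x_2)) ⇒ (x_2 ⇒ x_1)) ⇒ (¬((x_1 ⇔ x_2) ⇒ (x_2 ⇒ x_1)) ⇔ ((x_2 ⇔ x_1) ⇔ x_1)) = 1 ⇒ 1 = 1
((((x_2 + ((x_2 ⇒ x_1) + (x_2 + x_1))) ⇒ (x_2 · ((x_2 ⇒ x_1) + (x_2 ⇔ x_1)))) ⇒ ¬(x_1 ⇒ x_1)) · ((((x_2 ⇔ (x_2 · x_2)) + ¬(x_1 ⇔ x_1)) · ¬(x_2 ⇒ x_2)) ⇒ (¬x_2 · ((x_2 + x_1) ⇒ ((x_2 ⇒ x_2) · x_2))))) ⇔ (((x_2 ⇒ (x_1 ⇒ x_2)) ⇒ (x_2 ⇒ x_1)) ⇒ (¬((x_1 ⇔ x_2) ⇒ (x_2 ⇒ x_1)) ⇔ ((x_2 ⇔ x_1) ⇔ x_1))) = 1 ⇔ 1 = 1

1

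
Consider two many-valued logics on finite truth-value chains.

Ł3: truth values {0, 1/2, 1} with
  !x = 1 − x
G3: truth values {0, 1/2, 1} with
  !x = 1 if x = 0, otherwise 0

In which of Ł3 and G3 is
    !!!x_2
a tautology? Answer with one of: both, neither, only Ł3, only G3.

In Ł3: at x_2 = 1/2 the value is 1/2 — not a tautology.
In G3: at x_2 = 1/2 the value is 0 — not a tautology.

neither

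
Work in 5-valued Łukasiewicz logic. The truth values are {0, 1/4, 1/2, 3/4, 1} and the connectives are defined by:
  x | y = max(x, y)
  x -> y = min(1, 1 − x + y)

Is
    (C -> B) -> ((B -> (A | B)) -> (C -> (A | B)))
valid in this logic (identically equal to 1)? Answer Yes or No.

Yes

At A = 0, B = 3/4, C = 1, for instance:
C -> B = 1 -> 3/4 = 3/4
A | B = 0 | 3/4 = 3/4
B -> (A | B) = 3/4 -> 3/4 = 1
C -> (A | B) = 1 -> 3/4 = 3/4
(B -> (A | B)) -> (C -> (A | B)) = 1 -> 3/4 = 3/4
(C -> B) -> ((B -> (A | B)) -> (C -> (A | B))) = 3/4 -> 3/4 = 1
and checking the remaining 124 assignments likewise gives ≥ 1 in every case.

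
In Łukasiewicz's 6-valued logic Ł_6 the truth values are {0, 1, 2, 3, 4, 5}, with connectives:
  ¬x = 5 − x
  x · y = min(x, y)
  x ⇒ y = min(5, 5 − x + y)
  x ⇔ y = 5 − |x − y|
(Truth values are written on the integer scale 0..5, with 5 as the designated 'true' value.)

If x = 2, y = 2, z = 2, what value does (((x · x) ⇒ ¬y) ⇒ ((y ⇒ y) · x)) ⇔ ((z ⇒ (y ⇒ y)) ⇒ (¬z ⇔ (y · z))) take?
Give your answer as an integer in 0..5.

x · x = 2 · 2 = 2
¬y = ¬2 = 3
(x · x) ⇒ ¬y = 2 ⇒ 3 = 5
y ⇒ y = 2 ⇒ 2 = 5
(y ⇒ y) · x = 5 · 2 = 2
((x · x) ⇒ ¬y) ⇒ ((y ⇒ y) · x) = 5 ⇒ 2 = 2
y ⇒ y = 2 ⇒ 2 = 5
z ⇒ (y ⇒ y) = 2 ⇒ 5 = 5
¬z = ¬2 = 3
y · z = 2 · 2 = 2
¬z ⇔ (y · z) = 3 ⇔ 2 = 4
(z ⇒ (y ⇒ y)) ⇒ (¬z ⇔ (y · z)) = 5 ⇒ 4 = 4
(((x · x) ⇒ ¬y) ⇒ ((y ⇒ y) · x)) ⇔ ((z ⇒ (y ⇒ y)) ⇒ (¬z ⇔ (y · z))) = 2 ⇔ 4 = 3

3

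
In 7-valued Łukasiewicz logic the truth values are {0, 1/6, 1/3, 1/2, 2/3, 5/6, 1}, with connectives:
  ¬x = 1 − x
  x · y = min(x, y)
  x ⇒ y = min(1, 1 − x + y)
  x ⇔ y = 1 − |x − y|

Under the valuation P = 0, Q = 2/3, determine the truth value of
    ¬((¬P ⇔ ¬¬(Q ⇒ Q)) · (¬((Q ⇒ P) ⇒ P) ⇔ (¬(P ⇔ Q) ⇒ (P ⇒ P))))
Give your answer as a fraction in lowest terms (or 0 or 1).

¬P = ¬0 = 1
Q ⇒ Q = 2/3 ⇒ 2/3 = 1
¬(Q ⇒ Q) = ¬1 = 0
¬¬(Q ⇒ Q) = ¬0 = 1
¬P ⇔ ¬¬(Q ⇒ Q) = 1 ⇔ 1 = 1
Q ⇒ P = 2/3 ⇒ 0 = 1/3
(Q ⇒ P) ⇒ P = 1/3 ⇒ 0 = 2/3
¬((Q ⇒ P) ⇒ P) = ¬2/3 = 1/3
P ⇔ Q = 0 ⇔ 2/3 = 1/3
¬(P ⇔ Q) = ¬1/3 = 2/3
P ⇒ P = 0 ⇒ 0 = 1
¬(P ⇔ Q) ⇒ (P ⇒ P) = 2/3 ⇒ 1 = 1
¬((Q ⇒ P) ⇒ P) ⇔ (¬(P ⇔ Q) ⇒ (P ⇒ P)) = 1/3 ⇔ 1 = 1/3
(¬P ⇔ ¬¬(Q ⇒ Q)) · (¬((Q ⇒ P) ⇒ P) ⇔ (¬(P ⇔ Q) ⇒ (P ⇒ P))) = 1 · 1/3 = 1/3
¬((¬P ⇔ ¬¬(Q ⇒ Q)) · (¬((Q ⇒ P) ⇒ P) ⇔ (¬(P ⇔ Q) ⇒ (P ⇒ P)))) = ¬1/3 = 2/3

2/3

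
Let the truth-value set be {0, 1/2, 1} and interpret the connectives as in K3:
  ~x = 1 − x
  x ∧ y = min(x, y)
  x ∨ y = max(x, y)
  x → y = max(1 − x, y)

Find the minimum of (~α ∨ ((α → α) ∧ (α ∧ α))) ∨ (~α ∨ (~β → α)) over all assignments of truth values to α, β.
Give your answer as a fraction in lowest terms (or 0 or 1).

Take α = 1/2, β = 0:
~α = ~1/2 = 1/2
α → α = 1/2 → 1/2 = 1/2
α ∧ α = 1/2 ∧ 1/2 = 1/2
(α → α) ∧ (α ∧ α) = 1/2 ∧ 1/2 = 1/2
~α ∨ ((α → α) ∧ (α ∧ α)) = 1/2 ∨ 1/2 = 1/2
~α = ~1/2 = 1/2
~β = ~0 = 1
~β → α = 1 → 1/2 = 1/2
~α ∨ (~β → α) = 1/2 ∨ 1/2 = 1/2
(~α ∨ ((α → α) ∧ (α ∧ α))) ∨ (~α ∨ (~β → α)) = 1/2 ∨ 1/2 = 1/2
No assignment yields a value below 1/2, so this is the minimum.

1/2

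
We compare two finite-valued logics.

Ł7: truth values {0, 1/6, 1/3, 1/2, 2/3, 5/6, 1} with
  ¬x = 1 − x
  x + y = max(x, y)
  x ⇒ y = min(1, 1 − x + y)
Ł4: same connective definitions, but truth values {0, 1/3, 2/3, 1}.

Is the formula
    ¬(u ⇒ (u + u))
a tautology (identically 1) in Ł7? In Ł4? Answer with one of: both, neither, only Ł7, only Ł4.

neither

In Ł7: at u = 0 the value is 0 — not a tautology.
In Ł4: at u = 0 the value is 0 — not a tautology.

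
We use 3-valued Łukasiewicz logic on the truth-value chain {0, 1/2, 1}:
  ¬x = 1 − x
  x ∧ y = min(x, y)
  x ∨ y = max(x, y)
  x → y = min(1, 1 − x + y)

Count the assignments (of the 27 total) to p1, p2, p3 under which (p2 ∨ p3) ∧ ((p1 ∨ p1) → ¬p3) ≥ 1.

value 1: 8 assignments (counts)
value 1/2: 13 assignments
value 0: 6 assignments
So 8 of the 27 assignments meet the threshold.

8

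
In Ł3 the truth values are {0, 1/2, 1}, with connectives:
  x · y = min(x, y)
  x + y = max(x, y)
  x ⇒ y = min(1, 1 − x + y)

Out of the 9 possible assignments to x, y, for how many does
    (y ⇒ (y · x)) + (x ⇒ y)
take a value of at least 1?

x = 0, y = 0 ↦ 1  ≥
x = 0, y = 1/2 ↦ 1  ≥
x = 0, y = 1 ↦ 1  ≥
x = 1/2, y = 0 ↦ 1  ≥
x = 1/2, y = 1/2 ↦ 1  ≥
x = 1/2, y = 1 ↦ 1  ≥
x = 1, y = 0 ↦ 1  ≥
x = 1, y = 1/2 ↦ 1  ≥
x = 1, y = 1 ↦ 1  ≥
So 9 of the 9 assignments meet the threshold.

9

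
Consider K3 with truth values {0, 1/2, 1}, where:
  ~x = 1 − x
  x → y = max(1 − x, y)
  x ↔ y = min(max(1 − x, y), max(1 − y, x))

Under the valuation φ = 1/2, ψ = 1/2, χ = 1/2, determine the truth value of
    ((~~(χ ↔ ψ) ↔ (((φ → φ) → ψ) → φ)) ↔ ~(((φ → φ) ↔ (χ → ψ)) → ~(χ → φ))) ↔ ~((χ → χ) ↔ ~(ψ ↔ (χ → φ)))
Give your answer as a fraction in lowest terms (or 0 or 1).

χ ↔ ψ = 1/2 ↔ 1/2 = 1/2
~(χ ↔ ψ) = ~1/2 = 1/2
~~(χ ↔ ψ) = ~1/2 = 1/2
φ → φ = 1/2 → 1/2 = 1/2
(φ → φ) → ψ = 1/2 → 1/2 = 1/2
((φ → φ) → ψ) → φ = 1/2 → 1/2 = 1/2
~~(χ ↔ ψ) ↔ (((φ → φ) → ψ) → φ) = 1/2 ↔ 1/2 = 1/2
φ → φ = 1/2 → 1/2 = 1/2
χ → ψ = 1/2 → 1/2 = 1/2
(φ → φ) ↔ (χ → ψ) = 1/2 ↔ 1/2 = 1/2
χ → φ = 1/2 → 1/2 = 1/2
~(χ → φ) = ~1/2 = 1/2
((φ → φ) ↔ (χ → ψ)) → ~(χ → φ) = 1/2 → 1/2 = 1/2
~(((φ → φ) ↔ (χ → ψ)) → ~(χ → φ)) = ~1/2 = 1/2
(~~(χ ↔ ψ) ↔ (((φ → φ) → ψ) → φ)) ↔ ~(((φ → φ) ↔ (χ → ψ)) → ~(χ → φ)) = 1/2 ↔ 1/2 = 1/2
χ → χ = 1/2 → 1/2 = 1/2
χ → φ = 1/2 → 1/2 = 1/2
ψ ↔ (χ → φ) = 1/2 ↔ 1/2 = 1/2
~(ψ ↔ (χ → φ)) = ~1/2 = 1/2
(χ → χ) ↔ ~(ψ ↔ (χ → φ)) = 1/2 ↔ 1/2 = 1/2
~((χ → χ) ↔ ~(ψ ↔ (χ → φ))) = ~1/2 = 1/2
((~~(χ ↔ ψ) ↔ (((φ → φ) → ψ) → φ)) ↔ ~(((φ → φ) ↔ (χ → ψ)) → ~(χ → φ))) ↔ ~((χ → χ) ↔ ~(ψ ↔ (χ → φ))) = 1/2 ↔ 1/2 = 1/2

1/2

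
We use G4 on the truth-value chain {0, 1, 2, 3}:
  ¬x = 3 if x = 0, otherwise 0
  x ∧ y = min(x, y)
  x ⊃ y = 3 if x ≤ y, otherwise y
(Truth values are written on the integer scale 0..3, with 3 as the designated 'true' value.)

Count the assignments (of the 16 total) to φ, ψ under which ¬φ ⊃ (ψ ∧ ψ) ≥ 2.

14

φ = 0, ψ = 0 ↦ 0  <
φ = 0, ψ = 1 ↦ 1  <
φ = 0, ψ = 2 ↦ 2  ≥
φ = 0, ψ = 3 ↦ 3  ≥
φ = 1, ψ = 0 ↦ 3  ≥
φ = 1, ψ = 1 ↦ 3  ≥
φ = 1, ψ = 2 ↦ 3  ≥
φ = 1, ψ = 3 ↦ 3  ≥
φ = 2, ψ = 0 ↦ 3  ≥
φ = 2, ψ = 1 ↦ 3  ≥
φ = 2, ψ = 2 ↦ 3  ≥
φ = 2, ψ = 3 ↦ 3  ≥
φ = 3, ψ = 0 ↦ 3  ≥
φ = 3, ψ = 1 ↦ 3  ≥
φ = 3, ψ = 2 ↦ 3  ≥
φ = 3, ψ = 3 ↦ 3  ≥
So 14 of the 16 assignments meet the threshold.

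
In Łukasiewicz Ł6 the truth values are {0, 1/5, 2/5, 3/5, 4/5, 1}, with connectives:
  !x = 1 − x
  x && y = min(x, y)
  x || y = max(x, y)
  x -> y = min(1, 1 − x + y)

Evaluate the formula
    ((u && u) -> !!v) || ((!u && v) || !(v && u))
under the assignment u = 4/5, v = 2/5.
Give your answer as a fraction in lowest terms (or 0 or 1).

3/5

u && u = 4/5 && 4/5 = 4/5
!v = !2/5 = 3/5
!!v = !3/5 = 2/5
(u && u) -> !!v = 4/5 -> 2/5 = 3/5
!u = !4/5 = 1/5
!u && v = 1/5 && 2/5 = 1/5
v && u = 2/5 && 4/5 = 2/5
!(v && u) = !2/5 = 3/5
(!u && v) || !(v && u) = 1/5 || 3/5 = 3/5
((u && u) -> !!v) || ((!u && v) || !(v && u)) = 3/5 || 3/5 = 3/5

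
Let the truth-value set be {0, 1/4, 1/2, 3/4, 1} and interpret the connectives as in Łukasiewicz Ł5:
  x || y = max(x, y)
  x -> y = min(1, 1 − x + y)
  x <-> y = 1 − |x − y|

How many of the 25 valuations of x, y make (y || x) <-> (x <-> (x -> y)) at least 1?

6

value 1: 6 assignments (counts)
value 3/4: 9 assignments
value 1/2: 5 assignments
value 1/4: 3 assignments
value 0: 2 assignments
So 6 of the 25 assignments meet the threshold.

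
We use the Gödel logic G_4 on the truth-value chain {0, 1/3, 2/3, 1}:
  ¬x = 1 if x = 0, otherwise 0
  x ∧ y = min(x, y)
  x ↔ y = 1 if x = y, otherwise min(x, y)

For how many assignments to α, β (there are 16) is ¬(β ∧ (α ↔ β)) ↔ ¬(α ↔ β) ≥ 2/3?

α = 0, β = 0 ↦ 0  <
α = 0, β = 1/3 ↦ 1  ≥
α = 0, β = 2/3 ↦ 1  ≥
α = 0, β = 1 ↦ 1  ≥
α = 1/3, β = 0 ↦ 1  ≥
α = 1/3, β = 1/3 ↦ 1  ≥
α = 1/3, β = 2/3 ↦ 1  ≥
α = 1/3, β = 1 ↦ 1  ≥
α = 2/3, β = 0 ↦ 1  ≥
α = 2/3, β = 1/3 ↦ 1  ≥
α = 2/3, β = 2/3 ↦ 1  ≥
α = 2/3, β = 1 ↦ 1  ≥
α = 1, β = 0 ↦ 1  ≥
α = 1, β = 1/3 ↦ 1  ≥
α = 1, β = 2/3 ↦ 1  ≥
α = 1, β = 1 ↦ 1  ≥
So 15 of the 16 assignments meet the threshold.

15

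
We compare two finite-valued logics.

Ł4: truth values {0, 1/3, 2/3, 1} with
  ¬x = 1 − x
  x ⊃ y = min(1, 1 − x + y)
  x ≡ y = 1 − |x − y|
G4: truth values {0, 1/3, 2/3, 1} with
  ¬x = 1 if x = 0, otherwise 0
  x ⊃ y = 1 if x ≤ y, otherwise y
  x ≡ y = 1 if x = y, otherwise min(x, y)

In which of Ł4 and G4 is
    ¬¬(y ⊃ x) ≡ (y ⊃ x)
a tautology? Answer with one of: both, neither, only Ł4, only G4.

In Ł4: every assignment gives 1 — tautology.
In G4: at x = 1/3, y = 2/3 the value is 1/3 — not a tautology.

only Ł4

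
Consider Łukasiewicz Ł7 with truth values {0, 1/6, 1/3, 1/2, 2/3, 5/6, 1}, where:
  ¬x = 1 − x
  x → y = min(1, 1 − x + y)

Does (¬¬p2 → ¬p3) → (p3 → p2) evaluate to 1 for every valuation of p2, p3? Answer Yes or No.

Counterexample: take p2 = 0, p3 = 1/6.
¬p2 = ¬0 = 1
¬¬p2 = ¬1 = 0
¬p3 = ¬1/6 = 5/6
¬¬p2 → ¬p3 = 0 → 5/6 = 1
p3 → p2 = 1/6 → 0 = 5/6
(¬¬p2 → ¬p3) → (p3 → p2) = 1 → 5/6 = 5/6
This gives 5/6 ≠ 1.

No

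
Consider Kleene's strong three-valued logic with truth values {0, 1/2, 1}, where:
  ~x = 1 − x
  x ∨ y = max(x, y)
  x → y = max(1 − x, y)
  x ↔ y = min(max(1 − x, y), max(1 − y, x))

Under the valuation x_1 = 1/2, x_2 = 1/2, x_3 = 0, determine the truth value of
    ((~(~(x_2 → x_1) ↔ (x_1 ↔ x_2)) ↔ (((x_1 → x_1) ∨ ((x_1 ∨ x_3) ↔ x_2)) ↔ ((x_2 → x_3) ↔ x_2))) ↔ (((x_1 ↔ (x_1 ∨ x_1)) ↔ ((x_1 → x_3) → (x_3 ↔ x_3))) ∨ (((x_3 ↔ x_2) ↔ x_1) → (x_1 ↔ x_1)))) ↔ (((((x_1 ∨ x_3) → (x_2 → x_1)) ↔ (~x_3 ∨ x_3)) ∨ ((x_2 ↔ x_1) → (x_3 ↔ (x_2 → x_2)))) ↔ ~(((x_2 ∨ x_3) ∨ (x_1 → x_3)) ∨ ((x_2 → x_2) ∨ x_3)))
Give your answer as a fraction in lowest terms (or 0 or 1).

1/2

x_2 → x_1 = 1/2 → 1/2 = 1/2
~(x_2 → x_1) = ~1/2 = 1/2
x_1 ↔ x_2 = 1/2 ↔ 1/2 = 1/2
~(x_2 → x_1) ↔ (x_1 ↔ x_2) = 1/2 ↔ 1/2 = 1/2
~(~(x_2 → x_1) ↔ (x_1 ↔ x_2)) = ~1/2 = 1/2
x_1 → x_1 = 1/2 → 1/2 = 1/2
x_1 ∨ x_3 = 1/2 ∨ 0 = 1/2
(x_1 ∨ x_3) ↔ x_2 = 1/2 ↔ 1/2 = 1/2
(x_1 → x_1) ∨ ((x_1 ∨ x_3) ↔ x_2) = 1/2 ∨ 1/2 = 1/2
x_2 → x_3 = 1/2 → 0 = 1/2
(x_2 → x_3) ↔ x_2 = 1/2 ↔ 1/2 = 1/2
((x_1 → x_1) ∨ ((x_1 ∨ x_3) ↔ x_2)) ↔ ((x_2 → x_3) ↔ x_2) = 1/2 ↔ 1/2 = 1/2
~(~(x_2 → x_1) ↔ (x_1 ↔ x_2)) ↔ (((x_1 → x_1) ∨ ((x_1 ∨ x_3) ↔ x_2)) ↔ ((x_2 → x_3) ↔ x_2)) = 1/2 ↔ 1/2 = 1/2
x_1 ∨ x_1 = 1/2 ∨ 1/2 = 1/2
x_1 ↔ (x_1 ∨ x_1) = 1/2 ↔ 1/2 = 1/2
x_1 → x_3 = 1/2 → 0 = 1/2
x_3 ↔ x_3 = 0 ↔ 0 = 1
(x_1 → x_3) → (x_3 ↔ x_3) = 1/2 → 1 = 1
(x_1 ↔ (x_1 ∨ x_1)) ↔ ((x_1 → x_3) → (x_3 ↔ x_3)) = 1/2 ↔ 1 = 1/2
x_3 ↔ x_2 = 0 ↔ 1/2 = 1/2
(x_3 ↔ x_2) ↔ x_1 = 1/2 ↔ 1/2 = 1/2
x_1 ↔ x_1 = 1/2 ↔ 1/2 = 1/2
((x_3 ↔ x_2) ↔ x_1) → (x_1 ↔ x_1) = 1/2 → 1/2 = 1/2
((x_1 ↔ (x_1 ∨ x_1)) ↔ ((x_1 → x_3) → (x_3 ↔ x_3))) ∨ (((x_3 ↔ x_2) ↔ x_1) → (x_1 ↔ x_1)) = 1/2 ∨ 1/2 = 1/2
(~(~(x_2 → x_1) ↔ (x_1 ↔ x_2)) ↔ (((x_1 → x_1) ∨ ((x_1 ∨ x_3) ↔ x_2)) ↔ ((x_2 → x_3) ↔ x_2))) ↔ (((x_1 ↔ (x_1 ∨ x_1)) ↔ ((x_1 → x_3) → (x_3 ↔ x_3))) ∨ (((x_3 ↔ x_2) ↔ x_1) → (x_1 ↔ x_1))) = 1/2 ↔ 1/2 = 1/2
x_1 ∨ x_3 = 1/2 ∨ 0 = 1/2
x_2 → x_1 = 1/2 → 1/2 = 1/2
(x_1 ∨ x_3) → (x_2 → x_1) = 1/2 → 1/2 = 1/2
~x_3 = ~0 = 1
~x_3 ∨ x_3 = 1 ∨ 0 = 1
((x_1 ∨ x_3) → (x_2 → x_1)) ↔ (~x_3 ∨ x_3) = 1/2 ↔ 1 = 1/2
x_2 ↔ x_1 = 1/2 ↔ 1/2 = 1/2
x_2 → x_2 = 1/2 → 1/2 = 1/2
x_3 ↔ (x_2 → x_2) = 0 ↔ 1/2 = 1/2
(x_2 ↔ x_1) → (x_3 ↔ (x_2 → x_2)) = 1/2 → 1/2 = 1/2
(((x_1 ∨ x_3) → (x_2 → x_1)) ↔ (~x_3 ∨ x_3)) ∨ ((x_2 ↔ x_1) → (x_3 ↔ (x_2 → x_2))) = 1/2 ∨ 1/2 = 1/2
x_2 ∨ x_3 = 1/2 ∨ 0 = 1/2
x_1 → x_3 = 1/2 → 0 = 1/2
(x_2 ∨ x_3) ∨ (x_1 → x_3) = 1/2 ∨ 1/2 = 1/2
x_2 → x_2 = 1/2 → 1/2 = 1/2
(x_2 → x_2) ∨ x_3 = 1/2 ∨ 0 = 1/2
((x_2 ∨ x_3) ∨ (x_1 → x_3)) ∨ ((x_2 → x_2) ∨ x_3) = 1/2 ∨ 1/2 = 1/2
~(((x_2 ∨ x_3) ∨ (x_1 → x_3)) ∨ ((x_2 → x_2) ∨ x_3)) = ~1/2 = 1/2
((((x_1 ∨ x_3) → (x_2 → x_1)) ↔ (~x_3 ∨ x_3)) ∨ ((x_2 ↔ x_1) → (x_3 ↔ (x_2 → x_2)))) ↔ ~(((x_2 ∨ x_3) ∨ (x_1 → x_3)) ∨ ((x_2 → x_2) ∨ x_3)) = 1/2 ↔ 1/2 = 1/2
((~(~(x_2 → x_1) ↔ (x_1 ↔ x_2)) ↔ (((x_1 → x_1) ∨ ((x_1 ∨ x_3) ↔ x_2)) ↔ ((x_2 → x_3) ↔ x_2))) ↔ (((x_1 ↔ (x_1 ∨ x_1)) ↔ ((x_1 → x_3) → (x_3 ↔ x_3))) ∨ (((x_3 ↔ x_2) ↔ x_1) → (x_1 ↔ x_1)))) ↔ (((((x_1 ∨ x_3) → (x_2 → x_1)) ↔ (~x_3 ∨ x_3)) ∨ ((x_2 ↔ x_1) → (x_3 ↔ (x_2 → x_2)))) ↔ ~(((x_2 ∨ x_3) ∨ (x_1 → x_3)) ∨ ((x_2 → x_2) ∨ x_3))) = 1/2 ↔ 1/2 = 1/2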